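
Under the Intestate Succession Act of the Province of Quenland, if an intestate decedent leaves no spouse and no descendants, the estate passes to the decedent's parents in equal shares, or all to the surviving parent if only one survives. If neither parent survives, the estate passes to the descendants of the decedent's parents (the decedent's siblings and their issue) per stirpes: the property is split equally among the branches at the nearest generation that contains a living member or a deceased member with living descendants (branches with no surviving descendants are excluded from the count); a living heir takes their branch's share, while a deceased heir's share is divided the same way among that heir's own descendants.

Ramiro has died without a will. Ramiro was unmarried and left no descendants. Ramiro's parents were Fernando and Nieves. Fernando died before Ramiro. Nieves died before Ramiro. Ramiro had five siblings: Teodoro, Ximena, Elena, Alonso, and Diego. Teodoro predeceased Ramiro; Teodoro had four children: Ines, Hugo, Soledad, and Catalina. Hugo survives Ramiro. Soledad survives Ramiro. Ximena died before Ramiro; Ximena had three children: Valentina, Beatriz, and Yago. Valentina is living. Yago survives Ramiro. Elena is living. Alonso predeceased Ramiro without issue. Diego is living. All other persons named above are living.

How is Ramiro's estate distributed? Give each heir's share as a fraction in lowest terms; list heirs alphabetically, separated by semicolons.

Beatriz 1/12; Catalina 1/16; Diego 1/4; Elena 1/4; Hugo 1/16; Ines 1/16; Soledad 1/16; Valentina 1/12; Yago 1/12

Neither parent survives and there are no descendants, so the estate passes to Ramiro's siblings and their issue per stirpes.
Alonso left no surviving issue, so that branch lapses and is disregarded.
The estate is divided into 4 equal shares of 1/4 among Teodoro, Ximena, Elena, Diego.
Teodoro predeceased; the 1/4 allotted to Teodoro's branch passes to Teodoro's issue by representation.
The 1/4 is divided into 4 equal shares of 1/16 among Ines, Hugo, Soledad, Catalina.
Ines is living and takes 1/16.
Hugo is living and takes 1/16.
Soledad is living and takes 1/16.
Catalina is living and takes 1/16.
Ximena predeceased; the 1/4 allotted to Ximena's branch passes to Ximena's issue by representation.
The 1/4 is divided into 3 equal shares of 1/12 among Valentina, Beatriz, Yago.
Valentina is living and takes 1/12.
Beatriz is living and takes 1/12.
Yago is living and takes 1/12.
Elena is living and takes 1/4.
Diego is living and takes 1/4.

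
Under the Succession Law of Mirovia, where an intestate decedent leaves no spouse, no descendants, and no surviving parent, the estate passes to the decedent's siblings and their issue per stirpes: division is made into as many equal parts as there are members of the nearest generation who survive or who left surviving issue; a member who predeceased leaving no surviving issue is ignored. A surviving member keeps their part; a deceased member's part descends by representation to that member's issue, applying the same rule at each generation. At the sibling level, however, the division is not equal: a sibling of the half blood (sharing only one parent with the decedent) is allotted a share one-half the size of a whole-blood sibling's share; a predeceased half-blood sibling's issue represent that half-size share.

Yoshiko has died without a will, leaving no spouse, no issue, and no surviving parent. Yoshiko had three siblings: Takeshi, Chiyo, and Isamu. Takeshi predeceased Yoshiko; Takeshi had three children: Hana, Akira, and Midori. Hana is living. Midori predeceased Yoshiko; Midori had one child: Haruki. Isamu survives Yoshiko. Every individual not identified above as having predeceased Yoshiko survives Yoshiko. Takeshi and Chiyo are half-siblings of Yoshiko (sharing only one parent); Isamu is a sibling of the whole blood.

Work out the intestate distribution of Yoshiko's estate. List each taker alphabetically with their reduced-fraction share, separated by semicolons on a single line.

No spouse, descendants, or parent survives, so the estate passes to Yoshiko's siblings per stirpes.
Half-blood siblings count for one-half the weight of whole-blood siblings at the initial division.
Dividing 1 in proportion to weights (total weight 2): Takeshi (weight 1/2) → 1/4; Chiyo (weight 1/2) → 1/4; Isamu (weight 1) → 1/2.
Takeshi predeceased; the 1/4 allotted to Takeshi's branch passes to Takeshi's issue by representation.
The 1/4 is divided into 3 equal shares of 1/12 among Hana, Akira, Midori.
Hana is living and takes 1/12.
Akira is living and takes 1/12.
Midori predeceased; the 1/12 allotted to Midori's branch passes to Midori's issue by representation.
Haruki is the sole taker at this level and receives the full 1/12.
Chiyo is living and takes 1/4.
Isamu is living and takes 1/2.

Akira 1/12; Chiyo 1/4; Hana 1/12; Haruki 1/12; Isamu 1/2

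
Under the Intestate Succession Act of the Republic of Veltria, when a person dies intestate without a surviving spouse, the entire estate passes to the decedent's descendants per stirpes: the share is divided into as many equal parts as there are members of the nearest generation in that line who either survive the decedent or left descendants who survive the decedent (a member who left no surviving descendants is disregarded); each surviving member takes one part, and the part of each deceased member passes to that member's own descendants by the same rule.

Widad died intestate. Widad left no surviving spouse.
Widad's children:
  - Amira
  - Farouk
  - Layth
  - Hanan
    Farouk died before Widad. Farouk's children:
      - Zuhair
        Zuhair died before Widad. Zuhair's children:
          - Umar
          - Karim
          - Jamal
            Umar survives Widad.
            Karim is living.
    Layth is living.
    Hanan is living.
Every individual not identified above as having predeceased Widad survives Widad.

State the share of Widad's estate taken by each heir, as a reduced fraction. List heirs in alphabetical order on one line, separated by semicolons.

There is no surviving spouse, so the entire estate passes to Widad's descendants per stirpes.
The estate is divided into 4 equal shares of 1/4 among Amira, Farouk, Layth, Hanan.
Amira is living and takes 1/4.
Farouk predeceased; the 1/4 allotted to Farouk's branch passes to Farouk's issue by representation.
Zuhair's line is the sole branch at this level, so the full 1/4 passes to Zuhair's issue by representation.
The 1/4 is divided into 3 equal shares of 1/12 among Umar, Karim, Jamal.
Umar is living and takes 1/12.
Karim is living and takes 1/12.
Jamal is living and takes 1/12.
Layth is living and takes 1/4.
Hanan is living and takes 1/4.

Amira 1/4; Hanan 1/4; Jamal 1/12; Karim 1/12; Layth 1/4; Umar 1/12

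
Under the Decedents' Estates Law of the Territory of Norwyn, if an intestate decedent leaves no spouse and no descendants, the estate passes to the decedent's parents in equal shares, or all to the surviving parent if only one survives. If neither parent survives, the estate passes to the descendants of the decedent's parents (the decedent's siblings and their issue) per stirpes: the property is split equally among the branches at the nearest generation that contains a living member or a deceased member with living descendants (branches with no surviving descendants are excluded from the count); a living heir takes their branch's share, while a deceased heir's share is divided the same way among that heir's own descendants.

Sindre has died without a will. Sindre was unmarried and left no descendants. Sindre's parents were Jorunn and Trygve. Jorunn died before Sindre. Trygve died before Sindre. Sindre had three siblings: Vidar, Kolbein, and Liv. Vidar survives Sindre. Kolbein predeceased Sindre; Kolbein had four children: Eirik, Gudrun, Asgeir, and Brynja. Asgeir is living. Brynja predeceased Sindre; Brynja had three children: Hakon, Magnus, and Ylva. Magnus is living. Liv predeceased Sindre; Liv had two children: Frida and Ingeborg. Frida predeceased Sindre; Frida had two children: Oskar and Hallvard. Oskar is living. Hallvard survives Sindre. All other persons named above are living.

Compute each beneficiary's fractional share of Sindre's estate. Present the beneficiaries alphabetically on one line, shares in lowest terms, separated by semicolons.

Neither parent survives and there are no descendants, so the estate passes to Sindre's siblings and their issue per stirpes.
The estate is divided into 3 equal shares of 1/3 among Vidar, Kolbein, Liv.
Vidar is living and takes 1/3.
Kolbein predeceased; the 1/3 allotted to Kolbein's branch passes to Kolbein's issue by representation.
The 1/3 is divided into 4 equal shares of 1/12 among Eirik, Gudrun, Asgeir, Brynja.
Eirik is living and takes 1/12.
Gudrun is living and takes 1/12.
Asgeir is living and takes 1/12.
Brynja predeceased; the 1/12 allotted to Brynja's branch passes to Brynja's issue by representation.
The 1/12 is divided into 3 equal shares of 1/36 among Hakon, Magnus, Ylva.
Hakon is living and takes 1/36.
Magnus is living and takes 1/36.
Ylva is living and takes 1/36.
Liv predeceased; the 1/3 allotted to Liv's branch passes to Liv's issue by representation.
The 1/3 is divided into 2 equal shares of 1/6 among Frida, Ingeborg.
Frida predeceased; the 1/6 allotted to Frida's branch passes to Frida's issue by representation.
The 1/6 is divided into 2 equal shares of 1/12 among Oskar, Hallvard.
Oskar is living and takes 1/12.
Hallvard is living and takes 1/12.
Ingeborg is living and takes 1/6.

Asgeir 1/12; Eirik 1/12; Gudrun 1/12; Hakon 1/36; Hallvard 1/12; Ingeborg 1/6; Magnus 1/36; Oskar 1/12; Vidar 1/3; Ylva 1/36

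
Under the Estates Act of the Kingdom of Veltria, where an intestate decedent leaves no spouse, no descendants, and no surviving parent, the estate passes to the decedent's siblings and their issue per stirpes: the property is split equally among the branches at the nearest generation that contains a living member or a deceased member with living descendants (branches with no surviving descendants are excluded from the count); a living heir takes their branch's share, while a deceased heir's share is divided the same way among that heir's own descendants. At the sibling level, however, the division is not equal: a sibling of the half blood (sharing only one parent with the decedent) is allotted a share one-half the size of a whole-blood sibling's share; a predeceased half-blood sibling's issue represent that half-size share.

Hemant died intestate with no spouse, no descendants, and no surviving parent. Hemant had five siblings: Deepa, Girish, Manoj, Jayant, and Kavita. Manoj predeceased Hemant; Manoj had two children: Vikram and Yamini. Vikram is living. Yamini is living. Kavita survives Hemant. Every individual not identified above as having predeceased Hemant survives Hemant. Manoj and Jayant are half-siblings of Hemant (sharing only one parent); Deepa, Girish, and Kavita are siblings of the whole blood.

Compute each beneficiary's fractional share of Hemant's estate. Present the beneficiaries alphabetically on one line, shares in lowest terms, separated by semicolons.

Deepa 1/4; Girish 1/4; Jayant 1/8; Kavita 1/4; Vikram 1/16; Yamini 1/16

No spouse, descendants, or parent survives, so the estate passes to Hemant's siblings per stirpes.
Half-blood siblings count for one-half the weight of whole-blood siblings at the initial division.
Dividing 1 in proportion to weights (total weight 4): Deepa (weight 1) → 1/4; Girish (weight 1) → 1/4; Manoj (weight 1/2) → 1/8; Jayant (weight 1/2) → 1/8; Kavita (weight 1) → 1/4.
Deepa is living and takes 1/4.
Girish is living and takes 1/4.
Manoj predeceased; the 1/8 allotted to Manoj's branch passes to Manoj's issue by representation.
The 1/8 is divided into 2 equal shares of 1/16 among Vikram, Yamini.
Vikram is living and takes 1/16.
Yamini is living and takes 1/16.
Jayant is living and takes 1/8.
Kavita is living and takes 1/4.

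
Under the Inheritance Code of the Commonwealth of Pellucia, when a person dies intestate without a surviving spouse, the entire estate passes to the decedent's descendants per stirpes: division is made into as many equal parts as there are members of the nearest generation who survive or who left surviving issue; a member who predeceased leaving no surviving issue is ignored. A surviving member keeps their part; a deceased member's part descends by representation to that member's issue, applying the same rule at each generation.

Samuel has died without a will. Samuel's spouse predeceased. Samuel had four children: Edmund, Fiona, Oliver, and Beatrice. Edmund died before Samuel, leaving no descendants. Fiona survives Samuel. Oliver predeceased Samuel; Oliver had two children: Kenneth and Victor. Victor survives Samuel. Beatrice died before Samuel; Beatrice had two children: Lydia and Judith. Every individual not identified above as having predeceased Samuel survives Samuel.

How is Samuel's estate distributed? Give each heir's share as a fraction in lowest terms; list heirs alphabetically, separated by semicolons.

There is no surviving spouse, so the entire estate passes to Samuel's descendants per stirpes.
Edmund left no surviving issue, so that branch lapses and is disregarded.
The estate is divided into 3 equal shares of 1/3 among Fiona, Oliver, Beatrice.
Fiona is living and takes 1/3.
Oliver predeceased; the 1/3 allotted to Oliver's branch passes to Oliver's issue by representation.
The 1/3 is divided into 2 equal shares of 1/6 among Kenneth, Victor.
Kenneth is living and takes 1/6.
Victor is living and takes 1/6.
Beatrice predeceased; the 1/3 allotted to Beatrice's branch passes to Beatrice's issue by representation.
The 1/3 is divided into 2 equal shares of 1/6 among Lydia, Judith.
Lydia is living and takes 1/6.
Judith is living and takes 1/6.

Fiona 1/3; Judith 1/6; Kenneth 1/6; Lydia 1/6; Victor 1/6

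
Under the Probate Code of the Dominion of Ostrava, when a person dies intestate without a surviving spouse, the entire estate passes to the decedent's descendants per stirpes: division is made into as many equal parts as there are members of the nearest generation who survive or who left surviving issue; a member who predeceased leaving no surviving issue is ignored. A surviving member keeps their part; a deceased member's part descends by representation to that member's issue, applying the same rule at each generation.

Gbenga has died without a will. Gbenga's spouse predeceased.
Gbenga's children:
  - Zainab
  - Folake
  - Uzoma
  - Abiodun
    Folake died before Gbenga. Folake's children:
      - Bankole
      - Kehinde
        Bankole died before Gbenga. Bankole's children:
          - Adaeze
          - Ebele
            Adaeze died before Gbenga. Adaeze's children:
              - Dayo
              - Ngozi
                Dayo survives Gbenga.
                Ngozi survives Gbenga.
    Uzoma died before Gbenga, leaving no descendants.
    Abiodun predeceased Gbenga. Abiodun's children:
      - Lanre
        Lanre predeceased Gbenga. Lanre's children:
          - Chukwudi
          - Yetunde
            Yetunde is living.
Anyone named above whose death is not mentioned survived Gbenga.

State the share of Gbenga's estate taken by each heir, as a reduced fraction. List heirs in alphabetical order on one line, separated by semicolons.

There is no surviving spouse, so the entire estate passes to Gbenga's descendants per stirpes.
Uzoma left no surviving issue, so that branch lapses and is disregarded.
The estate is divided into 3 equal shares of 1/3 among Zainab, Folake, Abiodun.
Zainab is living and takes 1/3.
Folake predeceased; the 1/3 allotted to Folake's branch passes to Folake's issue by representation.
The 1/3 is divided into 2 equal shares of 1/6 among Bankole, Kehinde.
Bankole predeceased; the 1/6 allotted to Bankole's branch passes to Bankole's issue by representation.
The 1/6 is divided into 2 equal shares of 1/12 among Adaeze, Ebele.
Adaeze predeceased; the 1/12 allotted to Adaeze's branch passes to Adaeze's issue by representation.
The 1/12 is divided into 2 equal shares of 1/24 among Dayo, Ngozi.
Dayo is living and takes 1/24.
Ngozi is living and takes 1/24.
Ebele is living and takes 1/12.
Kehinde is living and takes 1/6.
Abiodun predeceased; the 1/3 allotted to Abiodun's branch passes to Abiodun's issue by representation.
Lanre's line is the sole branch at this level, so the full 1/3 passes to Lanre's issue by representation.
The 1/3 is divided into 2 equal shares of 1/6 among Chukwudi, Yetunde.
Chukwudi is living and takes 1/6.
Yetunde is living and takes 1/6.

Chukwudi 1/6; Dayo 1/24; Ebele 1/12; Kehinde 1/6; Ngozi 1/24; Yetunde 1/6; Zainab 1/3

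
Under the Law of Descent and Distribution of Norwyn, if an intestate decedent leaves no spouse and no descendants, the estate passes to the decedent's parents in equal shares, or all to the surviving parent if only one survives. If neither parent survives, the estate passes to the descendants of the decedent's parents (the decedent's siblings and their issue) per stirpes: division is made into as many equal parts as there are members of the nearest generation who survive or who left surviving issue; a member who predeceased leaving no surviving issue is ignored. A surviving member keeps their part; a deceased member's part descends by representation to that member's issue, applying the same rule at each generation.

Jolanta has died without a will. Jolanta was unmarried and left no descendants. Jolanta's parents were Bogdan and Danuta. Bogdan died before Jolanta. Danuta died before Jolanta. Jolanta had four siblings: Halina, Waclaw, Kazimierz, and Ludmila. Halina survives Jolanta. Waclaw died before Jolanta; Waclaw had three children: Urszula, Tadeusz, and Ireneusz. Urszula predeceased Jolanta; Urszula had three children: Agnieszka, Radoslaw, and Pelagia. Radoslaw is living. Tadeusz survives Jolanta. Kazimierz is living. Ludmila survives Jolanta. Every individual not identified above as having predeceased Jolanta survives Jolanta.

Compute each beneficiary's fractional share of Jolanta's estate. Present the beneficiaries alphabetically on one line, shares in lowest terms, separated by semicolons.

Neither parent survives and there are no descendants, so the estate passes to Jolanta's siblings and their issue per stirpes.
The estate is divided into 4 equal shares of 1/4 among Halina, Waclaw, Kazimierz, Ludmila.
Halina is living and takes 1/4.
Waclaw predeceased; the 1/4 allotted to Waclaw's branch passes to Waclaw's issue by representation.
The 1/4 is divided into 3 equal shares of 1/12 among Urszula, Tadeusz, Ireneusz.
Urszula predeceased; the 1/12 allotted to Urszula's branch passes to Urszula's issue by representation.
The 1/12 is divided into 3 equal shares of 1/36 among Agnieszka, Radoslaw, Pelagia.
Agnieszka is living and takes 1/36.
Radoslaw is living and takes 1/36.
Pelagia is living and takes 1/36.
Tadeusz is living and takes 1/12.
Ireneusz is living and takes 1/12.
Kazimierz is living and takes 1/4.
Ludmila is living and takes 1/4.

Agnieszka 1/36; Halina 1/4; Ireneusz 1/12; Kazimierz 1/4; Ludmila 1/4; Pelagia 1/36; Radoslaw 1/36; Tadeusz 1/12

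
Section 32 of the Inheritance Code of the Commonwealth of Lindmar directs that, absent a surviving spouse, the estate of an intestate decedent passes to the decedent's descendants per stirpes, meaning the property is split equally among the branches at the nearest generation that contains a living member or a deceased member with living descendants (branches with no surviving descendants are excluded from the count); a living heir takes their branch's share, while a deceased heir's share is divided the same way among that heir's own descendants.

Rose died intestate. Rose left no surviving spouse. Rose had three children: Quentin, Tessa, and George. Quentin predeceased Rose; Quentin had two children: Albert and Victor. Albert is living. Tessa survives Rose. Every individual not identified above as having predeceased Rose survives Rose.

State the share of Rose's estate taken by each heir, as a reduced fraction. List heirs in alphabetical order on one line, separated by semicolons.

Albert 1/6; George 1/3; Tessa 1/3; Victor 1/6

There is no surviving spouse, so the entire estate passes to Rose's descendants per stirpes.
The estate is divided into 3 equal shares of 1/3 among Quentin, Tessa, George.
Quentin predeceased; the 1/3 allotted to Quentin's branch passes to Quentin's issue by representation.
The 1/3 is divided into 2 equal shares of 1/6 among Albert, Victor.
Albert is living and takes 1/6.
Victor is living and takes 1/6.
Tessa is living and takes 1/3.
George is living and takes 1/3.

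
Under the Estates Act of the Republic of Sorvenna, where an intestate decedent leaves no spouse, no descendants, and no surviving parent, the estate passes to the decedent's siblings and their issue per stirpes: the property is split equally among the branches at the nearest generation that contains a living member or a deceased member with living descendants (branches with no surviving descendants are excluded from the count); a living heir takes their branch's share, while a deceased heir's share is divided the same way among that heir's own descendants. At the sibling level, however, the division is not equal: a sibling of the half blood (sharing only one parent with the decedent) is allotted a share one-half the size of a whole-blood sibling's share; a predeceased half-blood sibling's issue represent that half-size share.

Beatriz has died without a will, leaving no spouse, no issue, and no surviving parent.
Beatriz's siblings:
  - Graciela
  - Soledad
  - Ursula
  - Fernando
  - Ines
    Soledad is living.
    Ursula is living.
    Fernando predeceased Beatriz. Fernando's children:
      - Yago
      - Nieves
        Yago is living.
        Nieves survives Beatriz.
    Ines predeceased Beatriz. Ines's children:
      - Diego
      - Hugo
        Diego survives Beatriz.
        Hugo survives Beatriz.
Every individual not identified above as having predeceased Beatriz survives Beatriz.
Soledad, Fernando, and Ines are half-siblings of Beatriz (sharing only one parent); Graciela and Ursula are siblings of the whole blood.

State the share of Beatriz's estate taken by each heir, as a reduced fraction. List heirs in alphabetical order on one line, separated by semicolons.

No spouse, descendants, or parent survives, so the estate passes to Beatriz's siblings per stirpes.
Half-blood siblings count for one-half the weight of whole-blood siblings at the initial division.
Dividing 1 in proportion to weights (total weight 7/2): Graciela (weight 1) → 2/7; Soledad (weight 1/2) → 1/7; Ursula (weight 1) → 2/7; Fernando (weight 1/2) → 1/7; Ines (weight 1/2) → 1/7.
Graciela is living and takes 2/7.
Soledad is living and takes 1/7.
Ursula is living and takes 2/7.
Fernando predeceased; the 1/7 allotted to Fernando's branch passes to Fernando's issue by representation.
The 1/7 is divided into 2 equal shares of 1/14 among Yago, Nieves.
Yago is living and takes 1/14.
Nieves is living and takes 1/14.
Ines predeceased; the 1/7 allotted to Ines's branch passes to Ines's issue by representation.
The 1/7 is divided into 2 equal shares of 1/14 among Diego, Hugo.
Diego is living and takes 1/14.
Hugo is living and takes 1/14.

Diego 1/14; Graciela 2/7; Hugo 1/14; Nieves 1/14; Soledad 1/7; Ursula 2/7; Yago 1/14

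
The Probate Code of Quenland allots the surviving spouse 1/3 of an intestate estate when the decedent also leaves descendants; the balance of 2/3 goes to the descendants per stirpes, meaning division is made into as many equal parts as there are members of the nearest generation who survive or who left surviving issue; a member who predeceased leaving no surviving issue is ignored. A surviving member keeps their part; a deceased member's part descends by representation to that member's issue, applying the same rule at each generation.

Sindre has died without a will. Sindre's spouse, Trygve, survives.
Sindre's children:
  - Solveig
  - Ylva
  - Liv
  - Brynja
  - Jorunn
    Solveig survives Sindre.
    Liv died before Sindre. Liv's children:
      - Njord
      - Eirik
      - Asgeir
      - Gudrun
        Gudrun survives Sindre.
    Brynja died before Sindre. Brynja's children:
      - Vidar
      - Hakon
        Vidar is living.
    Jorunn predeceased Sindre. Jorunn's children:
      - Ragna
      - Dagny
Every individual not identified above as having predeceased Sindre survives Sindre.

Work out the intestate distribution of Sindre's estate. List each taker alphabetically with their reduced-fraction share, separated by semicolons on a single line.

Trygve, as surviving spouse, takes 1/3.
The remaining 2/3 passes to Sindre's descendants per stirpes.
The 2/3 is divided into 5 equal shares of 2/15 among Solveig, Ylva, Liv, Brynja, Jorunn.
Solveig is living and takes 2/15.
Ylva is living and takes 2/15.
Liv predeceased; the 2/15 allotted to Liv's branch passes to Liv's issue by representation.
The 2/15 is divided into 4 equal shares of 1/30 among Njord, Eirik, Asgeir, Gudrun.
Njord is living and takes 1/30.
Eirik is living and takes 1/30.
Asgeir is living and takes 1/30.
Gudrun is living and takes 1/30.
Brynja predeceased; the 2/15 allotted to Brynja's branch passes to Brynja's issue by representation.
The 2/15 is divided into 2 equal shares of 1/15 among Vidar, Hakon.
Vidar is living and takes 1/15.
Hakon is living and takes 1/15.
Jorunn predeceased; the 2/15 allotted to Jorunn's branch passes to Jorunn's issue by representation.
The 2/15 is divided into 2 equal shares of 1/15 among Ragna, Dagny.
Ragna is living and takes 1/15.
Dagny is living and takes 1/15.

Asgeir 1/30; Dagny 1/15; Eirik 1/30; Gudrun 1/30; Hakon 1/15; Njord 1/30; Ragna 1/15; Solveig 2/15; Trygve 1/3; Vidar 1/15; Ylva 2/15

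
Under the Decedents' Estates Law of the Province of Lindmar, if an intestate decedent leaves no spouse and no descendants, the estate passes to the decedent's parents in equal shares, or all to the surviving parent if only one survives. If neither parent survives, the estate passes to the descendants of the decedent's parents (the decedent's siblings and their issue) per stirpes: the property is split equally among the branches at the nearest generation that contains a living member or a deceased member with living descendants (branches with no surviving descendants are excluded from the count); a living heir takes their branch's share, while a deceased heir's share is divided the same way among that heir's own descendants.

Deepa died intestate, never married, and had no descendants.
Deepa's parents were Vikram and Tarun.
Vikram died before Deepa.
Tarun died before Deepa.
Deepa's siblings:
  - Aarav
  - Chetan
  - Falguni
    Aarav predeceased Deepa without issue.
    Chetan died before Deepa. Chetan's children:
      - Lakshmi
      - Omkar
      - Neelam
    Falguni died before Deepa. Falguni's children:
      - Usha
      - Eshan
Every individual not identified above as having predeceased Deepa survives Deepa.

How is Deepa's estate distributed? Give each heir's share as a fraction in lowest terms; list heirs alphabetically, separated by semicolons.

Eshan 1/4; Lakshmi 1/6; Neelam 1/6; Omkar 1/6; Usha 1/4

Neither parent survives and there are no descendants, so the estate passes to Deepa's siblings and their issue per stirpes.
Aarav left no surviving issue, so that branch lapses and is disregarded.
The estate is divided into 2 equal shares of 1/2 among Chetan, Falguni.
Chetan predeceased; the 1/2 allotted to Chetan's branch passes to Chetan's issue by representation.
The 1/2 is divided into 3 equal shares of 1/6 among Lakshmi, Omkar, Neelam.
Lakshmi is living and takes 1/6.
Omkar is living and takes 1/6.
Neelam is living and takes 1/6.
Falguni predeceased; the 1/2 allotted to Falguni's branch passes to Falguni's issue by representation.
The 1/2 is divided into 2 equal shares of 1/4 among Usha, Eshan.
Usha is living and takes 1/4.
Eshan is living and takes 1/4.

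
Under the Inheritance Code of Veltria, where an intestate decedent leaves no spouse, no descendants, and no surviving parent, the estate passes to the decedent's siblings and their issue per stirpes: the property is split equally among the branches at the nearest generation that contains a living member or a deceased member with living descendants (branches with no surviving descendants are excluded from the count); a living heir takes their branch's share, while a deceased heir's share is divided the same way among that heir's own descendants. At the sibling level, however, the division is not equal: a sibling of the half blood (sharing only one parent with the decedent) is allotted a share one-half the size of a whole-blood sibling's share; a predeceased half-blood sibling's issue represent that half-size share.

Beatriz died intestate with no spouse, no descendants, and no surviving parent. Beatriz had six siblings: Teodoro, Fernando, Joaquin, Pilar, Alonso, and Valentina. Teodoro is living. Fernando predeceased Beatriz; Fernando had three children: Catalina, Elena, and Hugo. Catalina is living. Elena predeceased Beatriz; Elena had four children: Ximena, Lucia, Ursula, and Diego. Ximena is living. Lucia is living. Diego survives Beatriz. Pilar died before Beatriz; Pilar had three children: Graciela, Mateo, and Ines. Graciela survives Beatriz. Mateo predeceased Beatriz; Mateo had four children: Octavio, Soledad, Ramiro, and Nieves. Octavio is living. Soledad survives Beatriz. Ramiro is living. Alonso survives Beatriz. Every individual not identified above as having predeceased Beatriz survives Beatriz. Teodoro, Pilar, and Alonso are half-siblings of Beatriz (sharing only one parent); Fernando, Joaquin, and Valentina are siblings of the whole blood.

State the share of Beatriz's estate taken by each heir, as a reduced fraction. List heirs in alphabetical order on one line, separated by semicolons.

Alonso 1/9; Catalina 2/27; Diego 1/54; Graciela 1/27; Hugo 2/27; Ines 1/27; Joaquin 2/9; Lucia 1/54; Nieves 1/108; Octavio 1/108; Ramiro 1/108; Soledad 1/108; Teodoro 1/9; Ursula 1/54; Valentina 2/9; Ximena 1/54

No spouse, descendants, or parent survives, so the estate passes to Beatriz's siblings per stirpes.
Half-blood siblings count for one-half the weight of whole-blood siblings at the initial division.
Dividing 1 in proportion to weights (total weight 9/2): Teodoro (weight 1/2) → 1/9; Fernando (weight 1) → 2/9; Joaquin (weight 1) → 2/9; Pilar (weight 1/2) → 1/9; Alonso (weight 1/2) → 1/9; Valentina (weight 1) → 2/9.
Teodoro is living and takes 1/9.
Fernando predeceased; the 2/9 allotted to Fernando's branch passes to Fernando's issue by representation.
The 2/9 is divided into 3 equal shares of 2/27 among Catalina, Elena, Hugo.
Catalina is living and takes 2/27.
Elena predeceased; the 2/27 allotted to Elena's branch passes to Elena's issue by representation.
The 2/27 is divided into 4 equal shares of 1/54 among Ximena, Lucia, Ursula, Diego.
Ximena is living and takes 1/54.
Lucia is living and takes 1/54.
Ursula is living and takes 1/54.
Diego is living and takes 1/54.
Hugo is living and takes 2/27.
Joaquin is living and takes 2/9.
Pilar predeceased; the 1/9 allotted to Pilar's branch passes to Pilar's issue by representation.
The 1/9 is divided into 3 equal shares of 1/27 among Graciela, Mateo, Ines.
Graciela is living and takes 1/27.
Mateo predeceased; the 1/27 allotted to Mateo's branch passes to Mateo's issue by representation.
The 1/27 is divided into 4 equal shares of 1/108 among Octavio, Soledad, Ramiro, Nieves.
Octavio is living and takes 1/108.
Soledad is living and takes 1/108.
Ramiro is living and takes 1/108.
Nieves is living and takes 1/108.
Ines is living and takes 1/27.
Alonso is living and takes 1/9.
Valentina is living and takes 2/9.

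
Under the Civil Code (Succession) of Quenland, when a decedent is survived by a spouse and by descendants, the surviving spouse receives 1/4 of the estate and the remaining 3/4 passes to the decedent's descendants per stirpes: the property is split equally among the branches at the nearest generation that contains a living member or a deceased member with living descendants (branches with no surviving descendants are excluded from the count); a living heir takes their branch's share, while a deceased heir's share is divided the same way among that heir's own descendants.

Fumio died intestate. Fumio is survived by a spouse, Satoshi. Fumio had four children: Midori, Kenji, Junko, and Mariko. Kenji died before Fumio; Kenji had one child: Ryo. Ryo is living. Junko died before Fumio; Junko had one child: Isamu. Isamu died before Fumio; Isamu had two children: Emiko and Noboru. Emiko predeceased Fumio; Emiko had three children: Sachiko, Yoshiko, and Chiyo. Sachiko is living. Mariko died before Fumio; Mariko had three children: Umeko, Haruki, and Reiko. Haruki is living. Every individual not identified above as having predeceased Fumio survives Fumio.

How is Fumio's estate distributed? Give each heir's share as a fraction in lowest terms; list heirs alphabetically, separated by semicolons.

Satoshi, as surviving spouse, takes 1/4.
The remaining 3/4 passes to Fumio's descendants per stirpes.
The 3/4 is divided into 4 equal shares of 3/16 among Midori, Kenji, Junko, Mariko.
Midori is living and takes 3/16.
Kenji predeceased; the 3/16 allotted to Kenji's branch passes to Kenji's issue by representation.
Ryo is the sole taker at this level and receives the full 3/16.
Junko predeceased; the 3/16 allotted to Junko's branch passes to Junko's issue by representation.
Isamu's line is the sole branch at this level, so the full 3/16 passes to Isamu's issue by representation.
The 3/16 is divided into 2 equal shares of 3/32 among Emiko, Noboru.
Emiko predeceased; the 3/32 allotted to Emiko's branch passes to Emiko's issue by representation.
The 3/32 is divided into 3 equal shares of 1/32 among Sachiko, Yoshiko, Chiyo.
Sachiko is living and takes 1/32.
Yoshiko is living and takes 1/32.
Chiyo is living and takes 1/32.
Noboru is living and takes 3/32.
Mariko predeceased; the 3/16 allotted to Mariko's branch passes to Mariko's issue by representation.
The 3/16 is divided into 3 equal shares of 1/16 among Umeko, Haruki, Reiko.
Umeko is living and takes 1/16.
Haruki is living and takes 1/16.
Reiko is living and takes 1/16.

Chiyo 1/32; Haruki 1/16; Midori 3/16; Noboru 3/32; Reiko 1/16; Ryo 3/16; Sachiko 1/32; Satoshi 1/4; Umeko 1/16; Yoshiko 1/32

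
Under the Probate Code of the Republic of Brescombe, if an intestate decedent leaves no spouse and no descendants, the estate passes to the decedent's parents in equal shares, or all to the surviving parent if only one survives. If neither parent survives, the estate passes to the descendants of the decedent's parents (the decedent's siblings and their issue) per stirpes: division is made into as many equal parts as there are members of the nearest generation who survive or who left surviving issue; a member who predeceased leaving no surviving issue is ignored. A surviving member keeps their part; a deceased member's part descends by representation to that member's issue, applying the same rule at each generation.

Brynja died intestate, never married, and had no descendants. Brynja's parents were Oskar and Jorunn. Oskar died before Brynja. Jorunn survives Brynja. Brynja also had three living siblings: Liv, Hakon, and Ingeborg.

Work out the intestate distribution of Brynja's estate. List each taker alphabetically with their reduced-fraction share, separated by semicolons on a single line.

Jorunn 1

Only one parent, Jorunn, survives, so Jorunn takes the entire estate. The siblings take nothing because a surviving parent has priority.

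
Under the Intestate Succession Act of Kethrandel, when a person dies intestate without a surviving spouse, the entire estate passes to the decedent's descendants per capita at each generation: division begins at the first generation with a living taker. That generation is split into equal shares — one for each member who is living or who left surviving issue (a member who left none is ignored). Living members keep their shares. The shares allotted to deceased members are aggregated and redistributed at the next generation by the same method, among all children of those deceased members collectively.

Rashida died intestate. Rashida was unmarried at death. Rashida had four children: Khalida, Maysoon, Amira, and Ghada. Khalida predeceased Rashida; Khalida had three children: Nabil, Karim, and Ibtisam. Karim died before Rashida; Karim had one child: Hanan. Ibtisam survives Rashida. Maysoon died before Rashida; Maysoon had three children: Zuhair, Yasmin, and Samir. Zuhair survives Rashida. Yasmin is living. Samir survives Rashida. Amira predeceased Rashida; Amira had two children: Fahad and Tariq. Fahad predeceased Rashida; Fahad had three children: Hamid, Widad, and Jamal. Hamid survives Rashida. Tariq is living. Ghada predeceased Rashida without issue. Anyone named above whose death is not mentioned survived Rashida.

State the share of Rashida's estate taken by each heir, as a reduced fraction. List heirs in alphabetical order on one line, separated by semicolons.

Hamid 1/16; Hanan 1/16; Ibtisam 1/8; Jamal 1/16; Nabil 1/8; Samir 1/8; Tariq 1/8; Widad 1/16; Yasmin 1/8; Zuhair 1/8

There is no surviving spouse, so the entire estate passes to Rashida's descendants per capita at each generation.
No one at generation 1 (Khalida, Maysoon, Amira) is living; moving to the next generation.
At generation 2 (Nabil, Karim, Ibtisam, Zuhair, Yasmin, Samir, Fahad, Tariq) there are 8 shares of (1)/8 = 1/8 each.
Living: Nabil, Ibtisam, Zuhair, Yasmin, Samir, and Tariq — each takes 1/8.
Deceased: Karim and Fahad. Their combined 1/4 is pooled and carried to generation 3.
At generation 3 (Hanan, Hamid, Widad, Jamal) there are 4 shares of (1/4)/4 = 1/16 each.
Living: Hanan, Hamid, Widad, and Jamal — each takes 1/16.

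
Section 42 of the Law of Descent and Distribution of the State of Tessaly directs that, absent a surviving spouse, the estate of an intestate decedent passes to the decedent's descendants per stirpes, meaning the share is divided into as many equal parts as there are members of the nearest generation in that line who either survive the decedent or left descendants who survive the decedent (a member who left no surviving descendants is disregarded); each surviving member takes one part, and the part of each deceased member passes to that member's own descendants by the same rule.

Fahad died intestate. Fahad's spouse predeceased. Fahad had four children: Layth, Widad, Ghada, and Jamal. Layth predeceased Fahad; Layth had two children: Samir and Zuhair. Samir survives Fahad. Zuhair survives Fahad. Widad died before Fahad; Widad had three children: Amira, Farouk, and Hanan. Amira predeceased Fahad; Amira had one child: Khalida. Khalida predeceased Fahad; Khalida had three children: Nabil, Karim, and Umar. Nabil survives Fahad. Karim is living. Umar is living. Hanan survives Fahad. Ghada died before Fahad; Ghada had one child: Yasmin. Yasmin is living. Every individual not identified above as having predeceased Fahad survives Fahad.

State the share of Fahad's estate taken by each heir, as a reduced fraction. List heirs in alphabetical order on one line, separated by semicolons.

There is no surviving spouse, so the entire estate passes to Fahad's descendants per stirpes.
The estate is divided into 4 equal shares of 1/4 among Layth, Widad, Ghada, Jamal.
Layth predeceased; the 1/4 allotted to Layth's branch passes to Layth's issue by representation.
The 1/4 is divided into 2 equal shares of 1/8 among Samir, Zuhair.
Samir is living and takes 1/8.
Zuhair is living and takes 1/8.
Widad predeceased; the 1/4 allotted to Widad's branch passes to Widad's issue by representation.
The 1/4 is divided into 3 equal shares of 1/12 among Amira, Farouk, Hanan.
Amira predeceased; the 1/12 allotted to Amira's branch passes to Amira's issue by representation.
Khalida's line is the sole branch at this level, so the full 1/12 passes to Khalida's issue by representation.
The 1/12 is divided into 3 equal shares of 1/36 among Nabil, Karim, Umar.
Nabil is living and takes 1/36.
Karim is living and takes 1/36.
Umar is living and takes 1/36.
Farouk is living and takes 1/12.
Hanan is living and takes 1/12.
Ghada predeceased; the 1/4 allotted to Ghada's branch passes to Ghada's issue by representation.
Yasmin is the sole taker at this level and receives the full 1/4.
Jamal is living and takes 1/4.

Farouk 1/12; Hanan 1/12; Jamal 1/4; Karim 1/36; Nabil 1/36; Samir 1/8; Umar 1/36; Yasmin 1/4; Zuhair 1/8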